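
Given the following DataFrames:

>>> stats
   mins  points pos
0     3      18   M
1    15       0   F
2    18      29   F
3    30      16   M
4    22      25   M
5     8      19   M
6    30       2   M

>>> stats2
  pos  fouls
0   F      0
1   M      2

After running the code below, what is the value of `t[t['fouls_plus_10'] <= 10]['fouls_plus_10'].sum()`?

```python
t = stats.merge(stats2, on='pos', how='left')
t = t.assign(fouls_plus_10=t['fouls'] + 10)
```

merge on 'pos' (how='left') → 7 rows:
   mins  points pos  fouls
0     3      18   M      2
1    15       0   F      0
2    18      29   F      0
3    30      16   M      2
4    22      25   M      2
5     8      19   M      2
6    30       2   M      2
add column fouls_plus_10 = t['fouls'] + 10:
   mins  points pos  fouls  fouls_plus_10
0     3      18   M      2             12
1    15       0   F      0             10
2    18      29   F      0             10
3    30      16   M      2             12
4    22      25   M      2             12
5     8      19   M      2             12
6    30       2   M      2             12
filter rows where fouls_plus_10 <= 10:
   mins  points pos  fouls  fouls_plus_10
1    15       0   F      0             10
2    18      29   F      0             10
Reading off the sum of column 'fouls_plus_10', we get 20.

20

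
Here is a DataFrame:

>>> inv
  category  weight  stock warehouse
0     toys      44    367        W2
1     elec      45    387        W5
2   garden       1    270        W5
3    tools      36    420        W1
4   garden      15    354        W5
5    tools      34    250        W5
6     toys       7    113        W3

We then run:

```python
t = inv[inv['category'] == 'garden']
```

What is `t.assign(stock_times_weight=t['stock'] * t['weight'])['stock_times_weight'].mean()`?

filter rows where category == 'garden':
  category  weight  stock warehouse
2   garden       1    270        W5
4   garden      15    354        W5
add column stock_times_weight = t['stock'] * t['weight']:
  category  weight  stock warehouse  stock_times_weight
2   garden       1    270        W5                 270
4   garden      15    354        W5                5310
Then the mean of column 'stock_times_weight': 2790.0

2790.0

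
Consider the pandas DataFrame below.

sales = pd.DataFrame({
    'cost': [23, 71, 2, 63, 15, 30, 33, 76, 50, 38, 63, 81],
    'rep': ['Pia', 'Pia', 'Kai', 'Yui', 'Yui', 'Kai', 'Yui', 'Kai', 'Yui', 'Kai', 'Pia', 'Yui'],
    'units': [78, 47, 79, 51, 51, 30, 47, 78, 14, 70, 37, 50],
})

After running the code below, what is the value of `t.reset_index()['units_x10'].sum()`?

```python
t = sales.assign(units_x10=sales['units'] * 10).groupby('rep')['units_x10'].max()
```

2080

add column units_x10 = sales['units'] * 10:
    cost  rep  units  units_x10
0     23  Pia     78        780
1     71  Pia     47        470
2      2  Kai     79        790
3     63  Yui     51        510
4     15  Yui     51        510
5     30  Kai     30        300
6     33  Yui     47        470
7     76  Kai     78        780
8     50  Yui     14        140
9     38  Kai     70        700
10    63  Pia     37        370
11    81  Yui     50        500
group by rep, max of units_x10:
rep
Kai    790
Pia    780
Yui    510
Name: units_x10, dtype: int64
reset_index():
   rep  units_x10
0  Kai        790
1  Pia        780
2  Yui        510
Then the sum of column 'units_x10': 2080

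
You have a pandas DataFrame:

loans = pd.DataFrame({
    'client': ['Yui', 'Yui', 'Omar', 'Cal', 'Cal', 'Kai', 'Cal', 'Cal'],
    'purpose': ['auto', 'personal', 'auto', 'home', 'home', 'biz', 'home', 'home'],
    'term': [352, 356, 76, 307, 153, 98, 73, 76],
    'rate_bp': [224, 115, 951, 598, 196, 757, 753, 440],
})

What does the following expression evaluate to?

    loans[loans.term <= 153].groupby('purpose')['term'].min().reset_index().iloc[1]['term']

98

filter rows where term <= 153:
  client purpose  term  rate_bp
2   Omar    auto    76      951
4    Cal    home   153      196
5    Kai     biz    98      757
6    Cal    home    73      753
7    Cal    home    76      440
group by purpose, min of term:
purpose
auto    76
biz     98
home    73
Name: term, dtype: int64
reset_index():
  purpose  term
0    auto    76
1     biz    98
2    home    73
Taking the value at position 1, column 'term' gives 98.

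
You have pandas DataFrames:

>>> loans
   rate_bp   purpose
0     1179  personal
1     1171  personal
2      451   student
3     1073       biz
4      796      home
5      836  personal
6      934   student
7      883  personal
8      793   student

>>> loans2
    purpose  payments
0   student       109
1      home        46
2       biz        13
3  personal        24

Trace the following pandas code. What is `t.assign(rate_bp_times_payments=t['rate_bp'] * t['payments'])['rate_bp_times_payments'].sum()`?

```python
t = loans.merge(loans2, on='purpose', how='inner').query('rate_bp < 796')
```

135596

merge on 'purpose' (how='inner') → 9 rows:
   rate_bp   purpose  payments
0     1179  personal        24
1     1171  personal        24
2      451   student       109
3     1073       biz        13
4      796      home        46
5      836  personal        24
6      934   student       109
7      883  personal        24
8      793   student       109
filter rows where rate_bp < 796:
   rate_bp  purpose  payments
2      451  student       109
8      793  student       109
add column rate_bp_times_payments = t['rate_bp'] * t['payments']:
   rate_bp  purpose  payments  rate_bp_times_payments
2      451  student       109                   49159
8      793  student       109                   86437
sum of column 'rate_bp_times_payments' → 135596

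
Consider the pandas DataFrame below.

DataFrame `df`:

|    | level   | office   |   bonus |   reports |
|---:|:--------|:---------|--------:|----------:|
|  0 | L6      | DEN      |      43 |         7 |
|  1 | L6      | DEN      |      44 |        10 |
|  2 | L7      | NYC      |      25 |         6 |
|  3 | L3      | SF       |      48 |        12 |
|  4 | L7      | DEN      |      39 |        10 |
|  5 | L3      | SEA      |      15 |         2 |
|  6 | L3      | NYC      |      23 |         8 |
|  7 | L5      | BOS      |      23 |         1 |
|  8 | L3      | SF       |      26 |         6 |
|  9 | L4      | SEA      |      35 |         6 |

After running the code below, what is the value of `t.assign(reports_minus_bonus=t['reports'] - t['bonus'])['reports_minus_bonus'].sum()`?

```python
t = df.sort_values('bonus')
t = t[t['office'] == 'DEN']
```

sort by bonus:
  level office  bonus  reports
5    L3    SEA     15        2
6    L3    NYC     23        8
7    L5    BOS     23        1
2    L7    NYC     25        6
8    L3     SF     26        6
9    L4    SEA     35        6
4    L7    DEN     39       10
0    L6    DEN     43        7
1    L6    DEN     44       10
3    L3     SF     48       12
filter rows where office == 'DEN':
  level office  bonus  reports
4    L7    DEN     39       10
0    L6    DEN     43        7
1    L6    DEN     44       10
add column reports_minus_bonus = t['reports'] - t['bonus']:
  level office  bonus  reports  reports_minus_bonus
4    L7    DEN     39       10                  -29
0    L6    DEN     43        7                  -36
1    L6    DEN     44       10                  -34
The sum of column 'reports_minus_bonus' is -99.

-99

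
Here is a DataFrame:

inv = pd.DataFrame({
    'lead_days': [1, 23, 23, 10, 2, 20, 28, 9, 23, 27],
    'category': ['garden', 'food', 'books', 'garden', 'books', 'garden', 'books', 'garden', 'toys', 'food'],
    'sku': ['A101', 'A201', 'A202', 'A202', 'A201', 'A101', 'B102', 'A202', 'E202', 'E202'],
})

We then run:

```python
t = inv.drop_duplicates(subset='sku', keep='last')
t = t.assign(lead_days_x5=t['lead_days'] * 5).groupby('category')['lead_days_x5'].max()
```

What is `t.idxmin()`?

garden

drop duplicate sku (keep=last):
   lead_days category   sku
4          2    books  A201
5         20   garden  A101
6         28    books  B102
7          9   garden  A202
9         27     food  E202
add column lead_days_x5 = t['lead_days'] * 5:
   lead_days category   sku  lead_days_x5
4          2    books  A201            10
5         20   garden  A101           100
6         28    books  B102           140
7          9   garden  A202            45
9         27     food  E202           135
group by category, max of lead_days_x5:
category
books     140
food      135
garden    100
Name: lead_days_x5, dtype: int64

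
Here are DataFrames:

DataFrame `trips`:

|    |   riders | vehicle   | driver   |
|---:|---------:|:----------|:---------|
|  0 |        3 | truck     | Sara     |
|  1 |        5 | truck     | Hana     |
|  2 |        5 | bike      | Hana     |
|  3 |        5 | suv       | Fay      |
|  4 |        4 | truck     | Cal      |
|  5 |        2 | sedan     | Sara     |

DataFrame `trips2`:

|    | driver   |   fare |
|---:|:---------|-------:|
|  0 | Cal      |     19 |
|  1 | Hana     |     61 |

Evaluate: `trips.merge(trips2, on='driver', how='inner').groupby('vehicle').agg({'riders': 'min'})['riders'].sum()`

merge on 'driver' (how='inner') → 3 rows:
   riders vehicle driver  fare
0       5   truck   Hana    61
1       5    bike   Hana    61
2       4   truck    Cal    19
group by vehicle, min of riders:
         riders
vehicle        
bike          5
truck         4

9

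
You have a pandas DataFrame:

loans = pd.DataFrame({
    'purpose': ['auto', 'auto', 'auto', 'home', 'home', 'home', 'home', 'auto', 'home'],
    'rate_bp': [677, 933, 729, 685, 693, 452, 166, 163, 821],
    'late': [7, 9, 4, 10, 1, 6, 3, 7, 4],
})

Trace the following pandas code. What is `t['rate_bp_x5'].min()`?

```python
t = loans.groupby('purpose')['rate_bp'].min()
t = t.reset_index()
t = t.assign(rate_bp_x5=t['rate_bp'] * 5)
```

group by purpose, min of rate_bp:
purpose
auto    163
home    166
Name: rate_bp, dtype: int64
reset_index():
  purpose  rate_bp
0    auto      163
1    home      166
add column rate_bp_x5 = t['rate_bp'] * 5:
  purpose  rate_bp  rate_bp_x5
0    auto      163         815
1    home      166         830
Taking the min of column 'rate_bp_x5' gives 815.

815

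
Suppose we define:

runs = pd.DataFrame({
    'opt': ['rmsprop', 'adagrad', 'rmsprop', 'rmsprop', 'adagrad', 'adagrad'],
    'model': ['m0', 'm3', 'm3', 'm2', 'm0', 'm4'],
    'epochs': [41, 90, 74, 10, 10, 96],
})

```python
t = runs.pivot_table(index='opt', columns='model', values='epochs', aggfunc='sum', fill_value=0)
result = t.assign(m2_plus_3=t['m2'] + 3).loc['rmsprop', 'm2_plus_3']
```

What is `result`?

13

pivot: rows=opt, cols=model, sum(epochs):
model    m0  m2  m3  m4
opt                    
adagrad  10   0  90  96
rmsprop  41  10  74   0
add column m2_plus_3 = t['m2'] + 3:
model    m0  m2  m3  m4  m2_plus_3
opt                               
adagrad  10   0  90  96          3
rmsprop  41  10  74   0         13
Then the value at row 'rmsprop', column 'm2_plus_3': 13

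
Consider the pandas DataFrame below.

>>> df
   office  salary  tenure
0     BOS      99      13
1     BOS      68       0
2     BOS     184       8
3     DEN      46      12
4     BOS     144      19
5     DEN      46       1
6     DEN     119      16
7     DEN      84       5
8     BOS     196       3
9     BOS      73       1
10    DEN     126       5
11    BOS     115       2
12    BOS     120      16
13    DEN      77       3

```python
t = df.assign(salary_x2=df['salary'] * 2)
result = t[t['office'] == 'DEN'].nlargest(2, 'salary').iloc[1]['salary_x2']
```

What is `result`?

add column salary_x2 = df['salary'] * 2:
   office  salary  tenure  salary_x2
0     BOS      99      13        198
1     BOS      68       0        136
2     BOS     184       8        368
3     DEN      46      12         92
4     BOS     144      19        288
5     DEN      46       1         92
6     DEN     119      16        238
7     DEN      84       5        168
8     BOS     196       3        392
9     BOS      73       1        146
10    DEN     126       5        252
11    BOS     115       2        230
12    BOS     120      16        240
13    DEN      77       3        154
filter rows where office == 'DEN':
   office  salary  tenure  salary_x2
3     DEN      46      12         92
5     DEN      46       1         92
6     DEN     119      16        238
7     DEN      84       5        168
10    DEN     126       5        252
13    DEN      77       3        154
take 2 rows with largest salary:
   office  salary  tenure  salary_x2
10    DEN     126       5        252
6     DEN     119      16        238
Hence 238.

238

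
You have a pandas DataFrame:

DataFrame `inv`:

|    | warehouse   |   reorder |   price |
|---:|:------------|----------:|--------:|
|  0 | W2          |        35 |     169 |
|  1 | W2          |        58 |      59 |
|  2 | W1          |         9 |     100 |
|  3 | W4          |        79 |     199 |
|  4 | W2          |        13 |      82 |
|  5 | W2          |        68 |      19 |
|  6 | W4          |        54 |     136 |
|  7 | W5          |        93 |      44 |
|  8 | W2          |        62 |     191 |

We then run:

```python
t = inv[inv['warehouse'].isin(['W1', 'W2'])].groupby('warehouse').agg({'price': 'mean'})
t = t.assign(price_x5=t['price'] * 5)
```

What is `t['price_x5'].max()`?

filter rows where warehouse in ['W1', 'W2']:
  warehouse  reorder  price
0        W2       35    169
1        W2       58     59
2        W1        9    100
4        W2       13     82
5        W2       68     19
8        W2       62    191
group by warehouse, mean of price:
           price
warehouse       
W1         100.0
W2         104.0
add column price_x5 = t['price'] * 5:
           price  price_x5
warehouse                 
W1         100.0     500.0
W2         104.0     520.0
Hence 520.0.

520.0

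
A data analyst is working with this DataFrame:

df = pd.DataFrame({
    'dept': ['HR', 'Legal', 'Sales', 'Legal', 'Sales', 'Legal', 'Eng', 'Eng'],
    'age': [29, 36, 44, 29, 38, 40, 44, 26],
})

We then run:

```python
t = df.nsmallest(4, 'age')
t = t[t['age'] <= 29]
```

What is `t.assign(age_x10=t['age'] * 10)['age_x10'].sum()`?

take 4 rows with smallest age:
    dept  age
7    Eng   26
0     HR   29
3  Legal   29
1  Legal   36
filter rows where age <= 29:
    dept  age
7    Eng   26
0     HR   29
3  Legal   29
add column age_x10 = t['age'] * 10:
    dept  age  age_x10
7    Eng   26      260
0     HR   29      290
3  Legal   29      290
sum of column 'age_x10' → 840

840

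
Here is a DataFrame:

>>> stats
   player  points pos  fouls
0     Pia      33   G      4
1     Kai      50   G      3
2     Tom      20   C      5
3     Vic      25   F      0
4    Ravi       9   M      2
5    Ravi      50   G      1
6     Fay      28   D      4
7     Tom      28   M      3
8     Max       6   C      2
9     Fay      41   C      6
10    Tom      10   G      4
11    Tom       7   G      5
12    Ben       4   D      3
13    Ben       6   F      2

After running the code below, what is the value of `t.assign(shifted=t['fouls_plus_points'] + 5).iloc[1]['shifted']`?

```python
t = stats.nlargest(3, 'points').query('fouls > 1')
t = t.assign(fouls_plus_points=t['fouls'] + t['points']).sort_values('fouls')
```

52

take 3 rows with largest points:
  player  points pos  fouls
1    Kai      50   G      3
5   Ravi      50   G      1
9    Fay      41   C      6
filter rows where fouls > 1:
  player  points pos  fouls
1    Kai      50   G      3
9    Fay      41   C      6
add column fouls_plus_points = t['fouls'] + t['points']:
  player  points pos  fouls  fouls_plus_points
1    Kai      50   G      3                 53
9    Fay      41   C      6                 47
sort by fouls:
  player  points pos  fouls  fouls_plus_points
1    Kai      50   G      3                 53
9    Fay      41   C      6                 47
add column shifted = t['fouls_plus_points'] + 5:
  player  points pos  fouls  fouls_plus_points  shifted
1    Kai      50   G      3                 53       58
9    Fay      41   C      6                 47       52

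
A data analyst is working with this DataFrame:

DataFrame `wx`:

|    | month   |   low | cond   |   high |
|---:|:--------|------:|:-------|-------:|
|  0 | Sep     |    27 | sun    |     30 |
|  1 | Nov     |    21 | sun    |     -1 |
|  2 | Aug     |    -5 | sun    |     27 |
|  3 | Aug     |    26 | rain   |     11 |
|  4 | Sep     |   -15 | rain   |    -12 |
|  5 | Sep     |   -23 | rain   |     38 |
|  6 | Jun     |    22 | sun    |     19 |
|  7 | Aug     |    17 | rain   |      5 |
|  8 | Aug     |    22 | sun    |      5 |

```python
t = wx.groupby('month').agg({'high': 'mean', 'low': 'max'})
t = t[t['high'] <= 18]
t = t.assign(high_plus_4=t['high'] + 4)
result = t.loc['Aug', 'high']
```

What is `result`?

12.0

group by month: mean(high), max(low):
            high  low
month                
Aug    12.000000   26
Jun    19.000000   22
Nov    -1.000000   21
Sep    18.666667   27
filter rows where high <= 18:
       high  low
month           
Aug    12.0   26
Nov    -1.0   21
add column high_plus_4 = t['high'] + 4:
       high  low  high_plus_4
month                        
Aug    12.0   26         16.0
Nov    -1.0   21          3.0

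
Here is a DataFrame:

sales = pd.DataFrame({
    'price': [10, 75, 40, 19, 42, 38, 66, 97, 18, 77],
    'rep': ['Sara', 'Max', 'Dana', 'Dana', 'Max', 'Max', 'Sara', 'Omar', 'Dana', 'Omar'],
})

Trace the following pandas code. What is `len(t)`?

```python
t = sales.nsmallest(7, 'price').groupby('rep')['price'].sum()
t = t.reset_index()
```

3

take 7 rows with smallest price:
   price   rep
0     10  Sara
8     18  Dana
3     19  Dana
5     38   Max
2     40  Dana
4     42   Max
6     66  Sara
group by rep, sum of price:
rep
Dana    77
Max     80
Sara    76
Name: price, dtype: int64
reset_index():
    rep  price
0  Dana     77
1   Max     80
2  Sara     76
The number of rows is 3.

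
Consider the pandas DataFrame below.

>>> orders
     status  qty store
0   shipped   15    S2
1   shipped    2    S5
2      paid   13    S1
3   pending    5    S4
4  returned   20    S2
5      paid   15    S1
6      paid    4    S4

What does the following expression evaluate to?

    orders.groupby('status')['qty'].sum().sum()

74

group by status, sum of qty:
status
paid        32
pending      5
returned    20
shipped     17
Name: qty, dtype: int64
Hence 74.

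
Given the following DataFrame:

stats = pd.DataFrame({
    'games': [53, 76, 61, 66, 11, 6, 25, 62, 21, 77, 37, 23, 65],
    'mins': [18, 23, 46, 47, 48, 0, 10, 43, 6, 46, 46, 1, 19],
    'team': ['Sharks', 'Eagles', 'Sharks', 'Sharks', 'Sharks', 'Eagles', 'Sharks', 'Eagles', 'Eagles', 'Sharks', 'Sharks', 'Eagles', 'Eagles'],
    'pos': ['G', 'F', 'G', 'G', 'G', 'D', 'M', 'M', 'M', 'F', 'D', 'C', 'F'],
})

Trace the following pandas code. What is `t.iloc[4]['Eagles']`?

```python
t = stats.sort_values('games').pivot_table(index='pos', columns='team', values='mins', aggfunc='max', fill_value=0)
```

sort by games:
    games  mins    team pos
5       6     0  Eagles   D
4      11    48  Sharks   G
8      21     6  Eagles   M
11     23     1  Eagles   C
6      25    10  Sharks   M
10     37    46  Sharks   D
0      53    18  Sharks   G
2      61    46  Sharks   G
7      62    43  Eagles   M
12     65    19  Eagles   F
3      66    47  Sharks   G
1      76    23  Eagles   F
9      77    46  Sharks   F
pivot: rows=pos, cols=team, max(mins):
team  Eagles  Sharks
pos                 
C          1       0
D          0      46
F         23      46
G          0      48
M         43      10
So iloc[4]['Eagles'] = 43.

43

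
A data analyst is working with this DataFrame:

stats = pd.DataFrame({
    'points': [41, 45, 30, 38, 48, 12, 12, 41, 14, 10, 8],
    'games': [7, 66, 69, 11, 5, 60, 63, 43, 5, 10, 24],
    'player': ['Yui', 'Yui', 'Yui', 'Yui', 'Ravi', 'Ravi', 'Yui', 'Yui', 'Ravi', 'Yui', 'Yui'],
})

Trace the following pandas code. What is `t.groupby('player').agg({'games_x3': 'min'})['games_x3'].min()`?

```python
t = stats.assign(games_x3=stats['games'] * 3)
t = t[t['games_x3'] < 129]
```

add column games_x3 = stats['games'] * 3:
    points  games player  games_x3
0       41      7    Yui        21
1       45     66    Yui       198
2       30     69    Yui       207
3       38     11    Yui        33
4       48      5   Ravi        15
5       12     60   Ravi       180
6       12     63    Yui       189
7       41     43    Yui       129
8       14      5   Ravi        15
9       10     10    Yui        30
10       8     24    Yui        72
filter rows where games_x3 < 129:
    points  games player  games_x3
0       41      7    Yui        21
3       38     11    Yui        33
4       48      5   Ravi        15
8       14      5   Ravi        15
9       10     10    Yui        30
10       8     24    Yui        72
group by player, min of games_x3:
        games_x3
player          
Ravi          15
Yui           21
min of column 'games_x3' → 15

15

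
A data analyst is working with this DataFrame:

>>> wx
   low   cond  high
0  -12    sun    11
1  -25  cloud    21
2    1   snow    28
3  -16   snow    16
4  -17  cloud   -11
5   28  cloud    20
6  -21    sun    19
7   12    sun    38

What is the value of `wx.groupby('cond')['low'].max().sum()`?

group by cond, max of low:
cond
cloud    28
snow      1
sun      12
Name: low, dtype: int64
sum of the resulting series → 41

41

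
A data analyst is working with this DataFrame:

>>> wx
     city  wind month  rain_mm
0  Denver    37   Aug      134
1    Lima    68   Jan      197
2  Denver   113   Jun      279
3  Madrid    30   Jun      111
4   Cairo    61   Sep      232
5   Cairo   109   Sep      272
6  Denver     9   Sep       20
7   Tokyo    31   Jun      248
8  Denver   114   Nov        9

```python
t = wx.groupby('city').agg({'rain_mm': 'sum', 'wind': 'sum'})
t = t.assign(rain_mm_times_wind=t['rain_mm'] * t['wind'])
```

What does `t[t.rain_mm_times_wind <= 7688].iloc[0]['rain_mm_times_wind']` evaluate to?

group by city: sum(rain_mm), sum(wind):
        rain_mm  wind
city                 
Cairo       504   170
Denver      442   273
Lima        197    68
Madrid      111    30
Tokyo       248    31
add column rain_mm_times_wind = t['rain_mm'] * t['wind']:
        rain_mm  wind  rain_mm_times_wind
city                                     
Cairo       504   170               85680
Denver      442   273              120666
Lima        197    68               13396
Madrid      111    30                3330
Tokyo       248    31                7688
filter rows where rain_mm_times_wind <= 7688:
        rain_mm  wind  rain_mm_times_wind
city                                     
Madrid      111    30                3330
Tokyo       248    31                7688

3330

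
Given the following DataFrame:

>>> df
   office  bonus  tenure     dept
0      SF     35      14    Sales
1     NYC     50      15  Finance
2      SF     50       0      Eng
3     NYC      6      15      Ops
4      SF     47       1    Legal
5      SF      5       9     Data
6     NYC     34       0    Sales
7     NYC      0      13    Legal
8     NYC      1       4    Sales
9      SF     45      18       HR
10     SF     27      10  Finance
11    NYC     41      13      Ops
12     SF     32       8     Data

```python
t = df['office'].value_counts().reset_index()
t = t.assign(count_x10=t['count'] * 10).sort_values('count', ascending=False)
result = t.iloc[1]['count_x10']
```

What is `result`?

60

value_counts of office:
office
SF     7
NYC    6
Name: count, dtype: int64
reset_index():
  office  count
0     SF      7
1    NYC      6
add column count_x10 = t['count'] * 10:
  office  count  count_x10
0     SF      7         70
1    NYC      6         60
sort by count descending:
  office  count  count_x10
0     SF      7         70
1    NYC      6         60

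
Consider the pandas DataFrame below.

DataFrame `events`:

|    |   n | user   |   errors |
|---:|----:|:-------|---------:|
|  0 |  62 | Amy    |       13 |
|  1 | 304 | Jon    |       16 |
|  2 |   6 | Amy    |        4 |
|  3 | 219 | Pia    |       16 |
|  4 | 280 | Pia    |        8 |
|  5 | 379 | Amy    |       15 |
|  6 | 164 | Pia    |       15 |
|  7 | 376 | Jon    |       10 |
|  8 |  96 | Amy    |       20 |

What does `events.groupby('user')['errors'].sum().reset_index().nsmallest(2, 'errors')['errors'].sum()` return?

group by user, sum of errors:
user
Amy    52
Jon    26
Pia    39
Name: errors, dtype: int64
reset_index():
  user  errors
0  Amy      52
1  Jon      26
2  Pia      39
take 2 rows with smallest errors:
  user  errors
1  Jon      26
2  Pia      39
Taking the sum of column 'errors' gives 65.

65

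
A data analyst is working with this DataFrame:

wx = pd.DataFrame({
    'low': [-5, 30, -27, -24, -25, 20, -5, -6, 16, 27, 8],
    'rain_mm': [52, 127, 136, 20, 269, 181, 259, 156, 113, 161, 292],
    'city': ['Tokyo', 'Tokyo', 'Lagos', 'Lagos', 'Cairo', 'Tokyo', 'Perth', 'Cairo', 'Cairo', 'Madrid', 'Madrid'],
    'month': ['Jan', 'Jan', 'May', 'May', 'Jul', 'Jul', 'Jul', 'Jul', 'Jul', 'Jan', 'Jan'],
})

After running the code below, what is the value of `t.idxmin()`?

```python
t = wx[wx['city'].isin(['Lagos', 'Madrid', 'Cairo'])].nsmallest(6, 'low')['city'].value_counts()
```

Madrid

filter rows where city in ['Lagos', 'Madrid', 'Cairo']:
    low  rain_mm    city month
2   -27      136   Lagos   May
3   -24       20   Lagos   May
4   -25      269   Cairo   Jul
7    -6      156   Cairo   Jul
8    16      113   Cairo   Jul
9    27      161  Madrid   Jan
10    8      292  Madrid   Jan
take 6 rows with smallest low:
    low  rain_mm    city month
2   -27      136   Lagos   May
4   -25      269   Cairo   Jul
3   -24       20   Lagos   May
7    -6      156   Cairo   Jul
10    8      292  Madrid   Jan
8    16      113   Cairo   Jul
value_counts of city:
city
Cairo     3
Lagos     2
Madrid    1
Name: count, dtype: int64
Hence Madrid.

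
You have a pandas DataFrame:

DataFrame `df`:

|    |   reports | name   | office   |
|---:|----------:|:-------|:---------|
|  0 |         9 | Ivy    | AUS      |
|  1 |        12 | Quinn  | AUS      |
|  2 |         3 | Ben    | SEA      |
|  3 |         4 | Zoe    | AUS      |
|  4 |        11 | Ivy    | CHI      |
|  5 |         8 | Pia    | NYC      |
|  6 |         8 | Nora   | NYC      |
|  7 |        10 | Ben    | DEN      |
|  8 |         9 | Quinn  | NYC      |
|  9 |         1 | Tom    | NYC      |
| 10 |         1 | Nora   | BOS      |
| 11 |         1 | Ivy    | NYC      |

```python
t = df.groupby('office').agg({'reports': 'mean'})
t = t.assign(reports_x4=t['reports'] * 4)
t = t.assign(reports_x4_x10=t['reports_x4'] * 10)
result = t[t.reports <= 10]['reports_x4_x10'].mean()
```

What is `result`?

group by office, mean of reports:
          reports
office           
AUS      8.333333
BOS      1.000000
CHI     11.000000
DEN     10.000000
NYC      5.400000
SEA      3.000000
add column reports_x4 = t['reports'] * 4:
          reports  reports_x4
office                       
AUS      8.333333   33.333333
BOS      1.000000    4.000000
CHI     11.000000   44.000000
DEN     10.000000   40.000000
NYC      5.400000   21.600000
SEA      3.000000   12.000000
add column reports_x4_x10 = t['reports_x4'] * 10:
          reports  reports_x4  reports_x4_x10
office                                       
AUS      8.333333   33.333333      333.333333
BOS      1.000000    4.000000       40.000000
CHI     11.000000   44.000000      440.000000
DEN     10.000000   40.000000      400.000000
NYC      5.400000   21.600000      216.000000
SEA      3.000000   12.000000      120.000000
filter rows where reports <= 10:
          reports  reports_x4  reports_x4_x10
office                                       
AUS      8.333333   33.333333      333.333333
BOS      1.000000    4.000000       40.000000
DEN     10.000000   40.000000      400.000000
NYC      5.400000   21.600000      216.000000
SEA      3.000000   12.000000      120.000000

221.866666667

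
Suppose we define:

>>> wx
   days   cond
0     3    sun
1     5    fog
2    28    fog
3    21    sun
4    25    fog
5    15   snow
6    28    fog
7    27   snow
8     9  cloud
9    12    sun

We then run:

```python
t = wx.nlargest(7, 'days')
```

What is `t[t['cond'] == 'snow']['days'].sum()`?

take 7 rows with largest days:
   days  cond
2    28   fog
6    28   fog
7    27  snow
4    25   fog
3    21   sun
5    15  snow
9    12   sun
filter rows where cond == 'snow':
   days  cond
7    27  snow
5    15  snow
sum of column 'days' → 42

42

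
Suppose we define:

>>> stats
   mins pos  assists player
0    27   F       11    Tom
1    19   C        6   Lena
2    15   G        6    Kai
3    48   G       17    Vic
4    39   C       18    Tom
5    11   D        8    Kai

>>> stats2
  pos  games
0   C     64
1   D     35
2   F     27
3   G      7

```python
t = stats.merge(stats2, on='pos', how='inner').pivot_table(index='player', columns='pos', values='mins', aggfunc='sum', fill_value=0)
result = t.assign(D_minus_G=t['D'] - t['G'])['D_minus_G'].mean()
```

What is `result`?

merge on 'pos' (how='inner') → 6 rows:
   mins pos  assists player  games
0    27   F       11    Tom     27
1    19   C        6   Lena     64
2    15   G        6    Kai      7
3    48   G       17    Vic      7
4    39   C       18    Tom     64
5    11   D        8    Kai     35
pivot: rows=player, cols=pos, sum(mins):
pos      C   D   F   G
player                
Kai      0  11   0  15
Lena    19   0   0   0
Tom     39   0  27   0
Vic      0   0   0  48
add column D_minus_G = t['D'] - t['G']:
pos      C   D   F   G  D_minus_G
player                           
Kai      0  11   0  15         -4
Lena    19   0   0   0          0
Tom     39   0  27   0          0
Vic      0   0   0  48        -48
Hence -13.0.

-13.0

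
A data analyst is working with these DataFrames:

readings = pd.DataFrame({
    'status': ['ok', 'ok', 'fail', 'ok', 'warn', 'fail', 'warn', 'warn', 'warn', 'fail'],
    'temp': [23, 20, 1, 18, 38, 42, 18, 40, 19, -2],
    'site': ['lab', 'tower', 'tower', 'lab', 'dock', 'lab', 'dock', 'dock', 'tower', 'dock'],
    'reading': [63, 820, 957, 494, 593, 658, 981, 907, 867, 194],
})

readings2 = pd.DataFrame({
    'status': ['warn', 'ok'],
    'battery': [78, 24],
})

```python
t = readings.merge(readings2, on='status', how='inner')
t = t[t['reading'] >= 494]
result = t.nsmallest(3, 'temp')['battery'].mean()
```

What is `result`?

merge on 'status' (how='inner') → 7 rows:
  status  temp   site  reading  battery
0     ok    23    lab       63       24
1     ok    20  tower      820       24
2     ok    18    lab      494       24
3   warn    38   dock      593       78
4   warn    18   dock      981       78
5   warn    40   dock      907       78
6   warn    19  tower      867       78
filter rows where reading >= 494:
  status  temp   site  reading  battery
1     ok    20  tower      820       24
2     ok    18    lab      494       24
3   warn    38   dock      593       78
4   warn    18   dock      981       78
5   warn    40   dock      907       78
6   warn    19  tower      867       78
take 3 rows with smallest temp:
  status  temp   site  reading  battery
2     ok    18    lab      494       24
4   warn    18   dock      981       78
6   warn    19  tower      867       78
Reading off the mean of column 'battery', we get 60.0.

60.0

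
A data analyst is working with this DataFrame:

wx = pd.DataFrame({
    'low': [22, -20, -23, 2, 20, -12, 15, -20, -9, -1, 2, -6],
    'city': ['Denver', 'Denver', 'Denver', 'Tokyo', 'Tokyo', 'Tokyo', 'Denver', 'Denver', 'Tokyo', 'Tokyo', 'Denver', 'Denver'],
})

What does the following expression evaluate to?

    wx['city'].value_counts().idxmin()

value_counts of city:
city
Denver    7
Tokyo     5
Name: count, dtype: int64
label with the smallest value → Tokyo

Tokyo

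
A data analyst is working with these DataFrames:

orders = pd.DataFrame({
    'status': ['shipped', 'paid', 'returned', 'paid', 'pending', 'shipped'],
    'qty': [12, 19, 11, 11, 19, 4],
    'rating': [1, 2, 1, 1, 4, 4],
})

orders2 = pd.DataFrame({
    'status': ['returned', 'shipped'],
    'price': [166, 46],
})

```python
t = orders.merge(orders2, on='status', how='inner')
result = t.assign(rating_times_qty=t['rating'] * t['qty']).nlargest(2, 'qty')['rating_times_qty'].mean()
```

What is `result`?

merge on 'status' (how='inner') → 3 rows:
     status  qty  rating  price
0   shipped   12       1     46
1  returned   11       1    166
2   shipped    4       4     46
add column rating_times_qty = t['rating'] * t['qty']:
     status  qty  rating  price  rating_times_qty
0   shipped   12       1     46                12
1  returned   11       1    166                11
2   shipped    4       4     46                16
take 2 rows with largest qty:
     status  qty  rating  price  rating_times_qty
0   shipped   12       1     46                12
1  returned   11       1    166                11
Reading off the mean of column 'rating_times_qty', we get 11.5.

11.5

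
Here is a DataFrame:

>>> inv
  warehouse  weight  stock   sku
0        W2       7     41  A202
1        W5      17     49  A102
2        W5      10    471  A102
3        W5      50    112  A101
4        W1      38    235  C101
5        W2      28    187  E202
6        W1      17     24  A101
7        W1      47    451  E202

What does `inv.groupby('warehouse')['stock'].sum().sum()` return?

1570

group by warehouse, sum of stock:
warehouse
W1    710
W2    228
W5    632
Name: stock, dtype: int64
So sum() = 1570.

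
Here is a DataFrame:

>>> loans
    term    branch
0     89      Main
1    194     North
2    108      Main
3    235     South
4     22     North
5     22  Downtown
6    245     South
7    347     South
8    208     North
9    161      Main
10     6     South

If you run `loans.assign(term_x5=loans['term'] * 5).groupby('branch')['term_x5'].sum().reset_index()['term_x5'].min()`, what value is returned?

add column term_x5 = loans['term'] * 5:
    term    branch  term_x5
0     89      Main      445
1    194     North      970
2    108      Main      540
3    235     South     1175
4     22     North      110
5     22  Downtown      110
6    245     South     1225
7    347     South     1735
8    208     North     1040
9    161      Main      805
10     6     South       30
group by branch, sum of term_x5:
branch
Downtown     110
Main        1790
North       2120
South       4165
Name: term_x5, dtype: int64
reset_index():
     branch  term_x5
0  Downtown      110
1      Main     1790
2     North     2120
3     South     4165
Taking the min of column 'term_x5' gives 110.

110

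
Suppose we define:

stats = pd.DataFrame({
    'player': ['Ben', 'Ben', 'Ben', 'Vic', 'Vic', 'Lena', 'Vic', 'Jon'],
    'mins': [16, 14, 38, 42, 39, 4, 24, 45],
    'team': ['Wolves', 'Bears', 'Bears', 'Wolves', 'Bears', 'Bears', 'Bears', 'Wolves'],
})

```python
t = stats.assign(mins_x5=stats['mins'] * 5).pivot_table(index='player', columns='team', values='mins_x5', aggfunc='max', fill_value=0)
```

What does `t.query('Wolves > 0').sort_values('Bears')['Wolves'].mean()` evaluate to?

171.666666667

add column mins_x5 = stats['mins'] * 5:
  player  mins    team  mins_x5
0    Ben    16  Wolves       80
1    Ben    14   Bears       70
2    Ben    38   Bears      190
3    Vic    42  Wolves      210
4    Vic    39   Bears      195
5   Lena     4   Bears       20
6    Vic    24   Bears      120
7    Jon    45  Wolves      225
pivot: rows=player, cols=team, max(mins_x5):
team    Bears  Wolves
player               
Ben       190      80
Jon         0     225
Lena       20       0
Vic       195     210
filter rows where Wolves > 0:
team    Bears  Wolves
player               
Ben       190      80
Jon         0     225
Vic       195     210
sort by Bears:
team    Bears  Wolves
player               
Jon         0     225
Ben       190      80
Vic       195     210
Taking the mean of column 'Wolves' gives 171.666666667.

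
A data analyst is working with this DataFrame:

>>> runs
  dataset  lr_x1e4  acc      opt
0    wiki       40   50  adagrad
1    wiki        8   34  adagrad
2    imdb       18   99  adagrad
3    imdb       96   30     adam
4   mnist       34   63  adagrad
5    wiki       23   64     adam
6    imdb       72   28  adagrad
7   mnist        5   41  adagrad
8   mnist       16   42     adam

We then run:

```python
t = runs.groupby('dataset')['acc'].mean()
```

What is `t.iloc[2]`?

group by dataset, mean of acc:
dataset
imdb     52.333333
mnist    48.666667
wiki     49.333333
Name: acc, dtype: float64

49.3333333333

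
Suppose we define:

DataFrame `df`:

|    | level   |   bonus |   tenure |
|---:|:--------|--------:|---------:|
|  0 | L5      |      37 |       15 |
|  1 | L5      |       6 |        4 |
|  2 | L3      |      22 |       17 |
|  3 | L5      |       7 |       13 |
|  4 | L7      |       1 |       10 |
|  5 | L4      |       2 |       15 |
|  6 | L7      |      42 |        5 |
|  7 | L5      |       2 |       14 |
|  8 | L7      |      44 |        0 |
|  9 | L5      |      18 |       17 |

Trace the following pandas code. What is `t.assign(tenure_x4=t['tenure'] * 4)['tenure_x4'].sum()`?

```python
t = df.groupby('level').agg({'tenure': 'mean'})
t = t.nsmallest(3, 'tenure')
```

130.4

group by level, mean of tenure:
       tenure
level        
L3       17.0
L4       15.0
L5       12.6
L7        5.0
take 3 rows with smallest tenure:
       tenure
level        
L7        5.0
L5       12.6
L4       15.0
add column tenure_x4 = t['tenure'] * 4:
       tenure  tenure_x4
level                   
L7        5.0       20.0
L5       12.6       50.4
L4       15.0       60.0
The sum of column 'tenure_x4' is 130.4.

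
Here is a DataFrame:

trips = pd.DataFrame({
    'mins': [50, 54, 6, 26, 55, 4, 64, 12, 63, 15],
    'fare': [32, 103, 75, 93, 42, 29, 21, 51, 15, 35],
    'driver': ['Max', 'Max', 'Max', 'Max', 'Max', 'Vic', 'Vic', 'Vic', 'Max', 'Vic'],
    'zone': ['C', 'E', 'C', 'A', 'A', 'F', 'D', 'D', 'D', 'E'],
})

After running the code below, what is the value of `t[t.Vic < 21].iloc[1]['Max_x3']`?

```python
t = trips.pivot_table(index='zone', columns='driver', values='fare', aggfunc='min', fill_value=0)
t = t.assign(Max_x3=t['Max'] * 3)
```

pivot: rows=zone, cols=driver, min(fare):
driver  Max  Vic
zone            
A        42    0
C        32    0
D        15   21
E       103   35
F         0   29
add column Max_x3 = t['Max'] * 3:
driver  Max  Vic  Max_x3
zone                    
A        42    0     126
C        32    0      96
D        15   21      45
E       103   35     309
F         0   29       0
filter rows where Vic < 21:
driver  Max  Vic  Max_x3
zone                    
A        42    0     126
C        32    0      96
Then the value at position 1, column 'Max_x3': 96

96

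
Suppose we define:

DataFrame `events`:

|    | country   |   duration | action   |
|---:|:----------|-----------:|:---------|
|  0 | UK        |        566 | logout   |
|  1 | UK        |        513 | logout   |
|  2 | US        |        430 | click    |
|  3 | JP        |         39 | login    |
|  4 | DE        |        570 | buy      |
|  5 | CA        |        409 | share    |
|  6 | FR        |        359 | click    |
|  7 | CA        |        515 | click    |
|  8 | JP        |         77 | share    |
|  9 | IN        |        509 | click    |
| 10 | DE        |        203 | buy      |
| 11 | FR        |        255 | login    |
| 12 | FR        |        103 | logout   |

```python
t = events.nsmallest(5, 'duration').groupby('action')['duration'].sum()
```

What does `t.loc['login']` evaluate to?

take 5 rows with smallest duration:
   country  duration  action
3       JP        39   login
8       JP        77   share
12      FR       103  logout
10      DE       203     buy
11      FR       255   login
group by action, sum of duration:
action
buy       203
login     294
logout    103
share      77
Name: duration, dtype: int64
Reading off the value at index 'login', we get 294.

294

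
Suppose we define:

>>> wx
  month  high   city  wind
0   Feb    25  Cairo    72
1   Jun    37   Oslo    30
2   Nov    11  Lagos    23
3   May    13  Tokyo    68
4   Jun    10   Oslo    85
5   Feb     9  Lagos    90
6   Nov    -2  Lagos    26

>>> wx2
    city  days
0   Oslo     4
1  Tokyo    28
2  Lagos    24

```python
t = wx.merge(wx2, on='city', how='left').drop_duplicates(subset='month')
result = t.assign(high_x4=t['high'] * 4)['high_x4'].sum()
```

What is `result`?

merge on 'city' (how='left') → 7 rows:
  month  high   city  wind  days
0   Feb    25  Cairo    72   NaN
1   Jun    37   Oslo    30   4.0
2   Nov    11  Lagos    23  24.0
3   May    13  Tokyo    68  28.0
4   Jun    10   Oslo    85   4.0
5   Feb     9  Lagos    90  24.0
6   Nov    -2  Lagos    26  24.0
drop duplicate month (keep=first):
  month  high   city  wind  days
0   Feb    25  Cairo    72   NaN
1   Jun    37   Oslo    30   4.0
2   Nov    11  Lagos    23  24.0
3   May    13  Tokyo    68  28.0
add column high_x4 = t['high'] * 4:
  month  high   city  wind  days  high_x4
0   Feb    25  Cairo    72   NaN      100
1   Jun    37   Oslo    30   4.0      148
2   Nov    11  Lagos    23  24.0       44
3   May    13  Tokyo    68  28.0       52
The sum of column 'high_x4' is 344.

344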